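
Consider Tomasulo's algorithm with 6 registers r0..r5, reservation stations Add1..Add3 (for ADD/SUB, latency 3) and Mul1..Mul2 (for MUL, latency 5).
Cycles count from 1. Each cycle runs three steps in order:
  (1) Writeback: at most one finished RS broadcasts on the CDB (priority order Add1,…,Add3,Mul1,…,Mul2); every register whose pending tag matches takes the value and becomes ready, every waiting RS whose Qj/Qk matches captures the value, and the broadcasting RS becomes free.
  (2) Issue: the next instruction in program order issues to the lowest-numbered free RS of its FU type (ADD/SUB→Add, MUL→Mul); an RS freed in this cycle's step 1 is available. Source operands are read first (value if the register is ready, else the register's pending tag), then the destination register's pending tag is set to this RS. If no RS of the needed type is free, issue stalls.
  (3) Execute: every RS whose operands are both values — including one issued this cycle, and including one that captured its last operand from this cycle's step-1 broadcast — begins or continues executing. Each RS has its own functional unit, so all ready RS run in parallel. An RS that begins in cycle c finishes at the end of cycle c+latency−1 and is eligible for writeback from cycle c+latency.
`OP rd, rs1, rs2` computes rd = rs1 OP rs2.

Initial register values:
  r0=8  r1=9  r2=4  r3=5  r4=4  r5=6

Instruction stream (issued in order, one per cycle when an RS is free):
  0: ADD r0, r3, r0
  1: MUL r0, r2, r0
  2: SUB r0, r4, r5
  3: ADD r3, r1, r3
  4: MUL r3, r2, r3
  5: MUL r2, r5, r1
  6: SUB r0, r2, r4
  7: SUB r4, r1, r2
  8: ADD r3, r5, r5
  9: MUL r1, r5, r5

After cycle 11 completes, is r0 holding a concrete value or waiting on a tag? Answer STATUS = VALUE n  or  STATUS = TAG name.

  c1: issue ADD r0<-Add1  regs: r0:Add1,r1:9,r2:4,r3:5,r4:4,r5:6
  c2: issue MUL r0<-Mul1  regs: r0:Mul1,r1:9,r2:4,r3:5,r4:4,r5:6
  c3: issue SUB r0<-Add2  regs: r0:Add2,r1:9,r2:4,r3:5,r4:4,r5:6
  c4: CDB Add1=13; issue ADD r3<-Add1  regs: r0:Add2,r1:9,r2:4,r3:Add1,r4:4,r5:6
  c5: issue MUL r3<-Mul2  regs: r0:Add2,r1:9,r2:4,r3:Mul2,r4:4,r5:6
  c6: CDB Add2=-2; stall  regs: r0:-2,r1:9,r2:4,r3:Mul2,r4:4,r5:6
  c7: CDB Add1=14; stall  regs: r0:-2,r1:9,r2:4,r3:Mul2,r4:4,r5:6
  c8: stall  regs: r0:-2,r1:9,r2:4,r3:Mul2,r4:4,r5:6
  c9: CDB Mul1=52; issue MUL r2<-Mul1  regs: r0:-2,r1:9,r2:Mul1,r3:Mul2,r4:4,r5:6
  c10: issue SUB r0<-Add1  regs: r0:Add1,r1:9,r2:Mul1,r3:Mul2,r4:4,r5:6
  c11: issue SUB r4<-Add2  regs: r0:Add1,r1:9,r2:Mul1,r3:Mul2,r4:Add2,r5:6

STATUS = TAG Add1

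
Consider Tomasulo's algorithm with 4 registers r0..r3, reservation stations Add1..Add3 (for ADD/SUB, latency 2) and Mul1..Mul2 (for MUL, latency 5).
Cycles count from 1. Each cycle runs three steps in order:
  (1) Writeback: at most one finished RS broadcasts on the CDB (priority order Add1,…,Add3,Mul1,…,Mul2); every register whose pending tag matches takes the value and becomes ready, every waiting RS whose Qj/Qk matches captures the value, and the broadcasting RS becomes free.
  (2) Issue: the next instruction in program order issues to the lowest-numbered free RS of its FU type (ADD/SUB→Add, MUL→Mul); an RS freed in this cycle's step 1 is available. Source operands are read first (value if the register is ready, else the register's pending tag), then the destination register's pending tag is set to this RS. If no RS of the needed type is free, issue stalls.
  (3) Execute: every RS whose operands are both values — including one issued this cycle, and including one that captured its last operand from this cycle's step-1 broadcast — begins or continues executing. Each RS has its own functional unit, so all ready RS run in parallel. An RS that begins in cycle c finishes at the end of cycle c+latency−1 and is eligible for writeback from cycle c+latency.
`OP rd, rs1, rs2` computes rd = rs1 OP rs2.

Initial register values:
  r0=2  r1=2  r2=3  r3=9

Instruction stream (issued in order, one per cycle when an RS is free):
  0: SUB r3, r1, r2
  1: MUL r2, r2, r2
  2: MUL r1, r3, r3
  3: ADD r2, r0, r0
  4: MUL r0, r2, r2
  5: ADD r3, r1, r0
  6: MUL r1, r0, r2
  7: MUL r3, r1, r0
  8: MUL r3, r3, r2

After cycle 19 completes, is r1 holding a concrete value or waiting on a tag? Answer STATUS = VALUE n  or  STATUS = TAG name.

c1: issue SUB r3<-Add1 | r0:2,r1:2,r2:3,r3:Add1
c2: issue MUL r2<-Mul1 | r0:2,r1:2,r2:Mul1,r3:Add1
c3: CDB Add1=-1; issue MUL r1<-Mul2 | r0:2,r1:Mul2,r2:Mul1,r3:-1
c4: issue ADD r2<-Add1 | r0:2,r1:Mul2,r2:Add1,r3:-1
c5: stall | r0:2,r1:Mul2,r2:Add1,r3:-1
c6: CDB Add1=4; stall | r0:2,r1:Mul2,r2:4,r3:-1
c7: CDB Mul1=9; issue MUL r0<-Mul1 | r0:Mul1,r1:Mul2,r2:4,r3:-1
c8: CDB Mul2=1; issue ADD r3<-Add1 | r0:Mul1,r1:1,r2:4,r3:Add1
c9: issue MUL r1<-Mul2 | r0:Mul1,r1:Mul2,r2:4,r3:Add1
c10: stall | r0:Mul1,r1:Mul2,r2:4,r3:Add1
c11: stall | r0:Mul1,r1:Mul2,r2:4,r3:Add1
c12: CDB Mul1=16; issue MUL r3<-Mul1 | r0:16,r1:Mul2,r2:4,r3:Mul1
c13: stall | r0:16,r1:Mul2,r2:4,r3:Mul1
c14: CDB Add1=17; stall | r0:16,r1:Mul2,r2:4,r3:Mul1
c15: stall | r0:16,r1:Mul2,r2:4,r3:Mul1
c16: stall | r0:16,r1:Mul2,r2:4,r3:Mul1
c17: CDB Mul2=64; issue MUL r3<-Mul2 | r0:16,r1:64,r2:4,r3:Mul2
c18: - | r0:16,r1:64,r2:4,r3:Mul2
c19: - | r0:16,r1:64,r2:4,r3:Mul2

STATUS = VALUE 64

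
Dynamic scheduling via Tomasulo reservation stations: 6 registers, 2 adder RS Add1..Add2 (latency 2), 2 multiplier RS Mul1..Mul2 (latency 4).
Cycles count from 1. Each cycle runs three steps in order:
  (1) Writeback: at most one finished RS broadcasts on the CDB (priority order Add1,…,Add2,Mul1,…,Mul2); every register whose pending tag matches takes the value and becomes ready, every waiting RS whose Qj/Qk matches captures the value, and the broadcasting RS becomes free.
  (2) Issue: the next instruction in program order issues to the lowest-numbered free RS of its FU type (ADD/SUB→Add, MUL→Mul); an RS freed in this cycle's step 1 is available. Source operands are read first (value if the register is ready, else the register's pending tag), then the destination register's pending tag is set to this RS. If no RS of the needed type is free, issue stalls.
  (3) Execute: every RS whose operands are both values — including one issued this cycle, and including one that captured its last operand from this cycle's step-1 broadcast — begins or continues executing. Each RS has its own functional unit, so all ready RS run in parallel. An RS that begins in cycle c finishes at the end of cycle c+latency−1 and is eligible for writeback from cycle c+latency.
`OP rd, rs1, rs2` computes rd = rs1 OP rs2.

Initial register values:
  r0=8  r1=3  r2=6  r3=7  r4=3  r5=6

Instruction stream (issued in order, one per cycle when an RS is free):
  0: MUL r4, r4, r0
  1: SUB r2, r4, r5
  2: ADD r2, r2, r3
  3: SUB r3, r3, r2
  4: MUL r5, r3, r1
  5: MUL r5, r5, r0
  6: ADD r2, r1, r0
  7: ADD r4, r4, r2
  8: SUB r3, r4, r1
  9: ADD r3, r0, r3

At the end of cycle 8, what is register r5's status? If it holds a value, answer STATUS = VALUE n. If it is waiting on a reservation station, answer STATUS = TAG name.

cycle 1: issue MUL r4<-Mul1 // r0:8,r1:3,r2:6,r3:7,r4:Mul1,r5:6
cycle 2: issue SUB r2<-Add1 // r0:8,r1:3,r2:Add1,r3:7,r4:Mul1,r5:6
cycle 3: issue ADD r2<-Add2 // r0:8,r1:3,r2:Add2,r3:7,r4:Mul1,r5:6
cycle 4: stall // r0:8,r1:3,r2:Add2,r3:7,r4:Mul1,r5:6
cycle 5: CDB Mul1=24; stall // r0:8,r1:3,r2:Add2,r3:7,r4:24,r5:6
cycle 6: stall // r0:8,r1:3,r2:Add2,r3:7,r4:24,r5:6
cycle 7: CDB Add1=18; issue SUB r3<-Add1 // r0:8,r1:3,r2:Add2,r3:Add1,r4:24,r5:6
cycle 8: issue MUL r5<-Mul1 // r0:8,r1:3,r2:Add2,r3:Add1,r4:24,r5:Mul1

STATUS = TAG Mul1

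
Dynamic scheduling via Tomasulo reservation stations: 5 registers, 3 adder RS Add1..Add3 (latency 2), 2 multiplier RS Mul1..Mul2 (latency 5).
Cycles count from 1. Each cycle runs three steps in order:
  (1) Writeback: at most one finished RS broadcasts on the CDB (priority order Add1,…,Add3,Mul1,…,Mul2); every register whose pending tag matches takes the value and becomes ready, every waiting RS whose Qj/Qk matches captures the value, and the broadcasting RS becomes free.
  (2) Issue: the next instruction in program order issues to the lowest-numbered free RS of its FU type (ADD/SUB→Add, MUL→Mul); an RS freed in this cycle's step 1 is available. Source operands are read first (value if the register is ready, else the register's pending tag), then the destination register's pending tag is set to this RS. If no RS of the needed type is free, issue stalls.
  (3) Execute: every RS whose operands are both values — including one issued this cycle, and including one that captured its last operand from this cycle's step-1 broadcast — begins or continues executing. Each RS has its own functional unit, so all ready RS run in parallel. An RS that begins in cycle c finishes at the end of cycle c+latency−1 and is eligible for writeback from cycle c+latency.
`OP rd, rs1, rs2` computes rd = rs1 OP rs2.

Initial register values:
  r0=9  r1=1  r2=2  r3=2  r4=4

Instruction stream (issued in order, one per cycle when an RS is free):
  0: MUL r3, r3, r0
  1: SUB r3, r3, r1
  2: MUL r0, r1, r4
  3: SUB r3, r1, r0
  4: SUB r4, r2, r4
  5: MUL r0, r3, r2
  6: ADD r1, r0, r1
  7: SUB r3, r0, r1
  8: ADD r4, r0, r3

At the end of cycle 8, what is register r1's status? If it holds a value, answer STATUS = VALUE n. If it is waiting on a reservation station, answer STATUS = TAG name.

STATUS = TAG Add3

  c1: issue MUL r3<-Mul1  regs: r0:9,r1:1,r2:2,r3:Mul1,r4:4
  c2: issue SUB r3<-Add1  regs: r0:9,r1:1,r2:2,r3:Add1,r4:4
  c3: issue MUL r0<-Mul2  regs: r0:Mul2,r1:1,r2:2,r3:Add1,r4:4
  c4: issue SUB r3<-Add2  regs: r0:Mul2,r1:1,r2:2,r3:Add2,r4:4
  c5: issue SUB r4<-Add3  regs: r0:Mul2,r1:1,r2:2,r3:Add2,r4:Add3
  c6: CDB Mul1=18; issue MUL r0<-Mul1  regs: r0:Mul1,r1:1,r2:2,r3:Add2,r4:Add3
  c7: CDB Add3=-2; issue ADD r1<-Add3  regs: r0:Mul1,r1:Add3,r2:2,r3:Add2,r4:-2
  c8: CDB Add1=17; issue SUB r3<-Add1  regs: r0:Mul1,r1:Add3,r2:2,r3:Add1,r4:-2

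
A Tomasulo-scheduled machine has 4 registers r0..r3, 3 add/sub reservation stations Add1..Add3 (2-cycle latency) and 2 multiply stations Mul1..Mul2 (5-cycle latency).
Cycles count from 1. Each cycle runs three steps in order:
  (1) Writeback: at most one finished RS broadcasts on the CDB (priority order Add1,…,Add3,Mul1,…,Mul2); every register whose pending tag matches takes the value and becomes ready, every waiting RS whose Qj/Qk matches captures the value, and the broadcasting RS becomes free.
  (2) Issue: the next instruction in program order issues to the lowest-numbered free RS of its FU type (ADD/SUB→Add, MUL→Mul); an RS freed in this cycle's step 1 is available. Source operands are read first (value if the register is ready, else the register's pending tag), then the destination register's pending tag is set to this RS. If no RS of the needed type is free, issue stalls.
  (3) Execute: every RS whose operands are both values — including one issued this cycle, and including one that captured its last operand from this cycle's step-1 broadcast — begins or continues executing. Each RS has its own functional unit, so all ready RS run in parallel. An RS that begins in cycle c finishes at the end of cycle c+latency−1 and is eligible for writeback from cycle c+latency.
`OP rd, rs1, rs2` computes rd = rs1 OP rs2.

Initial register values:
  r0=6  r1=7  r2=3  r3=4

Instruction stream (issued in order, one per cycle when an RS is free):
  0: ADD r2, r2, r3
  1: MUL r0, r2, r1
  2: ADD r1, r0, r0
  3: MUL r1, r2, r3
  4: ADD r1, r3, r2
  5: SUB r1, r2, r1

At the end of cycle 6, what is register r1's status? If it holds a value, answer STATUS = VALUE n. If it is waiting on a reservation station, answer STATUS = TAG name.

c1: issue ADD r2<-Add1 | r0:6,r1:7,r2:Add1,r3:4
c2: issue MUL r0<-Mul1 | r0:Mul1,r1:7,r2:Add1,r3:4
c3: CDB Add1=7; issue ADD r1<-Add1 | r0:Mul1,r1:Add1,r2:7,r3:4
c4: issue MUL r1<-Mul2 | r0:Mul1,r1:Mul2,r2:7,r3:4
c5: issue ADD r1<-Add2 | r0:Mul1,r1:Add2,r2:7,r3:4
c6: issue SUB r1<-Add3 | r0:Mul1,r1:Add3,r2:7,r3:4

STATUS = TAG Add3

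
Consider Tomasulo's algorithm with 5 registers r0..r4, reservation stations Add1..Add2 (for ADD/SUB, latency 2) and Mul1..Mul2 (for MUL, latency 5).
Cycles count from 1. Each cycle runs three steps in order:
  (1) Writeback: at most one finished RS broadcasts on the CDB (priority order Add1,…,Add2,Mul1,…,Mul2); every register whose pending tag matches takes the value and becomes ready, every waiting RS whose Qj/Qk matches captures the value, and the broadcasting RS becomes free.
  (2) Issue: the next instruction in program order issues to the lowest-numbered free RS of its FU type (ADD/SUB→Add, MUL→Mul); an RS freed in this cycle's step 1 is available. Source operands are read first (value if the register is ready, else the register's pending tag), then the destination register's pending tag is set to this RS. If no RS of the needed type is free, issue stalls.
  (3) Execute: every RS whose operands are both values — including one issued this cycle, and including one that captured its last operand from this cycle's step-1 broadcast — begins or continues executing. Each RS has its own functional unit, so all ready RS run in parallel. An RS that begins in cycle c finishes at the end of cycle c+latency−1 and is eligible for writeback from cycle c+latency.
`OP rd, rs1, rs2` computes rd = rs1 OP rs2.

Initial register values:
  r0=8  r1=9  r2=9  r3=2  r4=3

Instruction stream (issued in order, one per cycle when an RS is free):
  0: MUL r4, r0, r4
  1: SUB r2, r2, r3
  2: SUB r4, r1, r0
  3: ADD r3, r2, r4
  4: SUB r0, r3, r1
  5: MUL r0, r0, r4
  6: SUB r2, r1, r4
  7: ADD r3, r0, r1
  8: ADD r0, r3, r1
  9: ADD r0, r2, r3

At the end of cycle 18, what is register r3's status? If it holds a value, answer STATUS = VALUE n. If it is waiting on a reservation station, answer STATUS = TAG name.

c1: issue MUL r4<-Mul1 | r0:8,r1:9,r2:9,r3:2,r4:Mul1
c2: issue SUB r2<-Add1 | r0:8,r1:9,r2:Add1,r3:2,r4:Mul1
c3: issue SUB r4<-Add2 | r0:8,r1:9,r2:Add1,r3:2,r4:Add2
c4: CDB Add1=7; issue ADD r3<-Add1 | r0:8,r1:9,r2:7,r3:Add1,r4:Add2
c5: CDB Add2=1; issue SUB r0<-Add2 | r0:Add2,r1:9,r2:7,r3:Add1,r4:1
c6: CDB Mul1=24; issue MUL r0<-Mul1 | r0:Mul1,r1:9,r2:7,r3:Add1,r4:1
c7: CDB Add1=8; issue SUB r2<-Add1 | r0:Mul1,r1:9,r2:Add1,r3:8,r4:1
c8: stall | r0:Mul1,r1:9,r2:Add1,r3:8,r4:1
c9: CDB Add1=8; issue ADD r3<-Add1 | r0:Mul1,r1:9,r2:8,r3:Add1,r4:1
c10: CDB Add2=-1; issue ADD r0<-Add2 | r0:Add2,r1:9,r2:8,r3:Add1,r4:1
c11: stall | r0:Add2,r1:9,r2:8,r3:Add1,r4:1
c12: stall | r0:Add2,r1:9,r2:8,r3:Add1,r4:1
c13: stall | r0:Add2,r1:9,r2:8,r3:Add1,r4:1
c14: stall | r0:Add2,r1:9,r2:8,r3:Add1,r4:1
c15: CDB Mul1=-1; stall | r0:Add2,r1:9,r2:8,r3:Add1,r4:1
c16: stall | r0:Add2,r1:9,r2:8,r3:Add1,r4:1
c17: CDB Add1=8; issue ADD r0<-Add1 | r0:Add1,r1:9,r2:8,r3:8,r4:1
c18: - | r0:Add1,r1:9,r2:8,r3:8,r4:1

STATUS = VALUE 8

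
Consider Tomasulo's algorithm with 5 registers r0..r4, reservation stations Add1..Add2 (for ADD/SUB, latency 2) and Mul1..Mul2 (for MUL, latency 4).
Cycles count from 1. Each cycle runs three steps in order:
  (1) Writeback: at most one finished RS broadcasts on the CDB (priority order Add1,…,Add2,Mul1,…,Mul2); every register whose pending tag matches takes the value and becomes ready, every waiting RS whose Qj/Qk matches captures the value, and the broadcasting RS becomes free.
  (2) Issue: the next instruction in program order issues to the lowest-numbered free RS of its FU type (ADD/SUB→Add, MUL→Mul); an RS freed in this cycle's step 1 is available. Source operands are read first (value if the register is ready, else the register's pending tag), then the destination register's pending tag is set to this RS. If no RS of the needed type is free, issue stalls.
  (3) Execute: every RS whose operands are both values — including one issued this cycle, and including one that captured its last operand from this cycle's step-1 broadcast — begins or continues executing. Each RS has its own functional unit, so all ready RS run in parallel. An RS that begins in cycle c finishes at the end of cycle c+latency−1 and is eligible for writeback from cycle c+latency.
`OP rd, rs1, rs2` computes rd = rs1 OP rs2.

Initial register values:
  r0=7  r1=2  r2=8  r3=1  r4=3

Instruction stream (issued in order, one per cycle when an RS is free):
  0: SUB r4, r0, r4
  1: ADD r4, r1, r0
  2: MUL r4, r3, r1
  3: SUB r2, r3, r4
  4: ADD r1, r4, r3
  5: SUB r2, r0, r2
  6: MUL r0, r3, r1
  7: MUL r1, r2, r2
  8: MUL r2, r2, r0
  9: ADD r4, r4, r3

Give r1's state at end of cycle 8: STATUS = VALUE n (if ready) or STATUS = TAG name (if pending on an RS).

STATUS = TAG Add2

  c1: issue SUB r4<-Add1  regs: r0:7,r1:2,r2:8,r3:1,r4:Add1
  c2: issue ADD r4<-Add2  regs: r0:7,r1:2,r2:8,r3:1,r4:Add2
  c3: CDB Add1=4; issue MUL r4<-Mul1  regs: r0:7,r1:2,r2:8,r3:1,r4:Mul1
  c4: CDB Add2=9; issue SUB r2<-Add1  regs: r0:7,r1:2,r2:Add1,r3:1,r4:Mul1
  c5: issue ADD r1<-Add2  regs: r0:7,r1:Add2,r2:Add1,r3:1,r4:Mul1
  c6: stall  regs: r0:7,r1:Add2,r2:Add1,r3:1,r4:Mul1
  c7: CDB Mul1=2; stall  regs: r0:7,r1:Add2,r2:Add1,r3:1,r4:2
  c8: stall  regs: r0:7,r1:Add2,r2:Add1,r3:1,r4:2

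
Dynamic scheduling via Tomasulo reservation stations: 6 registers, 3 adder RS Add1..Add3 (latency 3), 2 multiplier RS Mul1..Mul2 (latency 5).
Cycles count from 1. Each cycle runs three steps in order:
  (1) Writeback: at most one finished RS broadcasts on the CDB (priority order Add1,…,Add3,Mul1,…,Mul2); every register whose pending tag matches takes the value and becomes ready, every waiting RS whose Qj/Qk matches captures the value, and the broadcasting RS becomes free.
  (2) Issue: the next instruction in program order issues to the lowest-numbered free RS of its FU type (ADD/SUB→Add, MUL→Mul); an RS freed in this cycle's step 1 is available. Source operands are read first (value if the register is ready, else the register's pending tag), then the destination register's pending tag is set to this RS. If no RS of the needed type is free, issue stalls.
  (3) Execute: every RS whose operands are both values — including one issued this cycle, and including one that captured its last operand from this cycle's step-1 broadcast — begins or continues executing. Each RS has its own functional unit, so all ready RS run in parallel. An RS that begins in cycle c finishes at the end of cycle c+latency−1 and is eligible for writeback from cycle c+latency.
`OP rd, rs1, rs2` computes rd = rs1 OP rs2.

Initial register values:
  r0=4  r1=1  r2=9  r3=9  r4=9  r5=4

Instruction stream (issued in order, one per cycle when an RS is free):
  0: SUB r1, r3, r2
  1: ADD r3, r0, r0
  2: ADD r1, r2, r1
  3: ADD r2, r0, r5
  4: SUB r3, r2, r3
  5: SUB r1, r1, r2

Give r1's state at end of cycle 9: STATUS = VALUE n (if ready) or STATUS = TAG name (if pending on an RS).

STATUS = TAG Add1

  c1: issue SUB r1<-Add1  regs: r0:4,r1:Add1,r2:9,r3:9,r4:9,r5:4
  c2: issue ADD r3<-Add2  regs: r0:4,r1:Add1,r2:9,r3:Add2,r4:9,r5:4
  c3: issue ADD r1<-Add3  regs: r0:4,r1:Add3,r2:9,r3:Add2,r4:9,r5:4
  c4: CDB Add1=0; issue ADD r2<-Add1  regs: r0:4,r1:Add3,r2:Add1,r3:Add2,r4:9,r5:4
  c5: CDB Add2=8; issue SUB r3<-Add2  regs: r0:4,r1:Add3,r2:Add1,r3:Add2,r4:9,r5:4
  c6: stall  regs: r0:4,r1:Add3,r2:Add1,r3:Add2,r4:9,r5:4
  c7: CDB Add1=8; issue SUB r1<-Add1  regs: r0:4,r1:Add1,r2:8,r3:Add2,r4:9,r5:4
  c8: CDB Add3=9  regs: r0:4,r1:Add1,r2:8,r3:Add2,r4:9,r5:4
  c9: -  regs: r0:4,r1:Add1,r2:8,r3:Add2,r4:9,r5:4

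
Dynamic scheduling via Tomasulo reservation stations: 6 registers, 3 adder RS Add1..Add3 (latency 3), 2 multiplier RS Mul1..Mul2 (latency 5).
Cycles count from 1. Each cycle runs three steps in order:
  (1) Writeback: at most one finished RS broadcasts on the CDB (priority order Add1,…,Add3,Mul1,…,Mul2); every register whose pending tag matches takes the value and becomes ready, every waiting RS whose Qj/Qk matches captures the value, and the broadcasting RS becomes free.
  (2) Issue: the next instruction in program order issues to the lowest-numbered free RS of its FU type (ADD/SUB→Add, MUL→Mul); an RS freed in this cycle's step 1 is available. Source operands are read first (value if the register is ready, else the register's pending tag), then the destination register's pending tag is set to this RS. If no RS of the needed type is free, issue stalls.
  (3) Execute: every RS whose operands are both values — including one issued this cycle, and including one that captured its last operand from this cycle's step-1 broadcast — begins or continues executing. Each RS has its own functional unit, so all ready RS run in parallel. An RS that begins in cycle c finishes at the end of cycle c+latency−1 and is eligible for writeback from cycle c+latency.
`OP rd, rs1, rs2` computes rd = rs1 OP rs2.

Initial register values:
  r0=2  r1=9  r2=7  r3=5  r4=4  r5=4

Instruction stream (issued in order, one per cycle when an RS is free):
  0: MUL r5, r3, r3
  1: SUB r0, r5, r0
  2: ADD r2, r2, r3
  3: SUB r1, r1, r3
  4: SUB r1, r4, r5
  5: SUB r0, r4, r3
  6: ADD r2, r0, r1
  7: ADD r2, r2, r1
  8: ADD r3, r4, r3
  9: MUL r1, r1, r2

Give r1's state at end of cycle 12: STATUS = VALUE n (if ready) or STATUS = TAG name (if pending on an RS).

STATUS = VALUE -21

  c1: issue MUL r5<-Mul1  regs: r0:2,r1:9,r2:7,r3:5,r4:4,r5:Mul1
  c2: issue SUB r0<-Add1  regs: r0:Add1,r1:9,r2:7,r3:5,r4:4,r5:Mul1
  c3: issue ADD r2<-Add2  regs: r0:Add1,r1:9,r2:Add2,r3:5,r4:4,r5:Mul1
  c4: issue SUB r1<-Add3  regs: r0:Add1,r1:Add3,r2:Add2,r3:5,r4:4,r5:Mul1
  c5: stall  regs: r0:Add1,r1:Add3,r2:Add2,r3:5,r4:4,r5:Mul1
  c6: CDB Add2=12; issue SUB r1<-Add2  regs: r0:Add1,r1:Add2,r2:12,r3:5,r4:4,r5:Mul1
  c7: CDB Add3=4; issue SUB r0<-Add3  regs: r0:Add3,r1:Add2,r2:12,r3:5,r4:4,r5:Mul1
  c8: CDB Mul1=25; stall  regs: r0:Add3,r1:Add2,r2:12,r3:5,r4:4,r5:25
  c9: stall  regs: r0:Add3,r1:Add2,r2:12,r3:5,r4:4,r5:25
  c10: CDB Add3=-1; issue ADD r2<-Add3  regs: r0:-1,r1:Add2,r2:Add3,r3:5,r4:4,r5:25
  c11: CDB Add1=23; issue ADD r2<-Add1  regs: r0:-1,r1:Add2,r2:Add1,r3:5,r4:4,r5:25
  c12: CDB Add2=-21; issue ADD r3<-Add2  regs: r0:-1,r1:-21,r2:Add1,r3:Add2,r4:4,r5:25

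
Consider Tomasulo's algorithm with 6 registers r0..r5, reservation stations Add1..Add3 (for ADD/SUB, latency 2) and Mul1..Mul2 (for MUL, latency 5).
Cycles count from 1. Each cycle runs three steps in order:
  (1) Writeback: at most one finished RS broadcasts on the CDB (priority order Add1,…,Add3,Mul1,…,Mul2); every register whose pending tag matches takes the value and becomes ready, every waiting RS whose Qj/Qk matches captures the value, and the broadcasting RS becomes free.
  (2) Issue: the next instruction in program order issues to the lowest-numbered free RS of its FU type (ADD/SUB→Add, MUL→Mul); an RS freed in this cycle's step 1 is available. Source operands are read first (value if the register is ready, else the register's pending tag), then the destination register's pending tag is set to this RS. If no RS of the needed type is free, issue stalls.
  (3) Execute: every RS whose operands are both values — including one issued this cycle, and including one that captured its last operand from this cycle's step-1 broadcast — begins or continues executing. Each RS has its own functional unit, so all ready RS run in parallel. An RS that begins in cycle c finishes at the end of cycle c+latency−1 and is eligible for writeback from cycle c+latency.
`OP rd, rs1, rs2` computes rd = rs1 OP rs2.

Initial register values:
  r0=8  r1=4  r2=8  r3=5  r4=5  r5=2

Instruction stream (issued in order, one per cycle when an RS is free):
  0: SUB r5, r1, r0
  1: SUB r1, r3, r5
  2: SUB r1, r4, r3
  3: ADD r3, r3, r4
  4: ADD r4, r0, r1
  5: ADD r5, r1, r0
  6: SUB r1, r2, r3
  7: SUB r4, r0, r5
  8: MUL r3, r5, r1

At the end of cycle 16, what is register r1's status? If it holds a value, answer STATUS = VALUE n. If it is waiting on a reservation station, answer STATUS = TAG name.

STATUS = VALUE -2

c1: issue SUB r5<-Add1 | r0:8,r1:4,r2:8,r3:5,r4:5,r5:Add1
c2: issue SUB r1<-Add2 | r0:8,r1:Add2,r2:8,r3:5,r4:5,r5:Add1
c3: CDB Add1=-4; issue SUB r1<-Add1 | r0:8,r1:Add1,r2:8,r3:5,r4:5,r5:-4
c4: issue ADD r3<-Add3 | r0:8,r1:Add1,r2:8,r3:Add3,r4:5,r5:-4
c5: CDB Add1=0; issue ADD r4<-Add1 | r0:8,r1:0,r2:8,r3:Add3,r4:Add1,r5:-4
c6: CDB Add2=9; issue ADD r5<-Add2 | r0:8,r1:0,r2:8,r3:Add3,r4:Add1,r5:Add2
c7: CDB Add1=8; issue SUB r1<-Add1 | r0:8,r1:Add1,r2:8,r3:Add3,r4:8,r5:Add2
c8: CDB Add2=8; issue SUB r4<-Add2 | r0:8,r1:Add1,r2:8,r3:Add3,r4:Add2,r5:8
c9: CDB Add3=10; issue MUL r3<-Mul1 | r0:8,r1:Add1,r2:8,r3:Mul1,r4:Add2,r5:8
c10: CDB Add2=0 | r0:8,r1:Add1,r2:8,r3:Mul1,r4:0,r5:8
c11: CDB Add1=-2 | r0:8,r1:-2,r2:8,r3:Mul1,r4:0,r5:8
c12: - | r0:8,r1:-2,r2:8,r3:Mul1,r4:0,r5:8
c13: - | r0:8,r1:-2,r2:8,r3:Mul1,r4:0,r5:8
c14: - | r0:8,r1:-2,r2:8,r3:Mul1,r4:0,r5:8
c15: - | r0:8,r1:-2,r2:8,r3:Mul1,r4:0,r5:8
c16: CDB Mul1=-16 | r0:8,r1:-2,r2:8,r3:-16,r4:0,r5:8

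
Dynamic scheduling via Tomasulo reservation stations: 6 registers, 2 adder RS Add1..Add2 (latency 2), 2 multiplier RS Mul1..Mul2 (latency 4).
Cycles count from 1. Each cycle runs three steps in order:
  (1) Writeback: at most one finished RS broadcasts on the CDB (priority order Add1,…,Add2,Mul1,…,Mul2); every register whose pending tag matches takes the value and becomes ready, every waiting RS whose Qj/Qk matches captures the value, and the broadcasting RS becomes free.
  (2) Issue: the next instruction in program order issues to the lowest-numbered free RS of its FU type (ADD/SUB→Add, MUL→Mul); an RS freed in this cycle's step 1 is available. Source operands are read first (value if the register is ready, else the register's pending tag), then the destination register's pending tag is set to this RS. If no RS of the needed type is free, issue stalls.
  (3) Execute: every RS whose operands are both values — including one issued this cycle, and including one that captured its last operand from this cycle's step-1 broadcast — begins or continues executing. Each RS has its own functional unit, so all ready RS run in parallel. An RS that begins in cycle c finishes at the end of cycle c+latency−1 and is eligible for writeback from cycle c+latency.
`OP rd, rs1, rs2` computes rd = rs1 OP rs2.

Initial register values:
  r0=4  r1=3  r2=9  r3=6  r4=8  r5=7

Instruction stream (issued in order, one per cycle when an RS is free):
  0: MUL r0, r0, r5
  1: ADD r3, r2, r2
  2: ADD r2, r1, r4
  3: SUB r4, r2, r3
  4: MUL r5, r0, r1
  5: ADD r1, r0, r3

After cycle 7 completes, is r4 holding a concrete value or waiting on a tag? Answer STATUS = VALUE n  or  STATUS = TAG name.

  c1: issue MUL r0<-Mul1  regs: r0:Mul1,r1:3,r2:9,r3:6,r4:8,r5:7
  c2: issue ADD r3<-Add1  regs: r0:Mul1,r1:3,r2:9,r3:Add1,r4:8,r5:7
  c3: issue ADD r2<-Add2  regs: r0:Mul1,r1:3,r2:Add2,r3:Add1,r4:8,r5:7
  c4: CDB Add1=18; issue SUB r4<-Add1  regs: r0:Mul1,r1:3,r2:Add2,r3:18,r4:Add1,r5:7
  c5: CDB Add2=11; issue MUL r5<-Mul2  regs: r0:Mul1,r1:3,r2:11,r3:18,r4:Add1,r5:Mul2
  c6: CDB Mul1=28; issue ADD r1<-Add2  regs: r0:28,r1:Add2,r2:11,r3:18,r4:Add1,r5:Mul2
  c7: CDB Add1=-7  regs: r0:28,r1:Add2,r2:11,r3:18,r4:-7,r5:Mul2

STATUS = VALUE -7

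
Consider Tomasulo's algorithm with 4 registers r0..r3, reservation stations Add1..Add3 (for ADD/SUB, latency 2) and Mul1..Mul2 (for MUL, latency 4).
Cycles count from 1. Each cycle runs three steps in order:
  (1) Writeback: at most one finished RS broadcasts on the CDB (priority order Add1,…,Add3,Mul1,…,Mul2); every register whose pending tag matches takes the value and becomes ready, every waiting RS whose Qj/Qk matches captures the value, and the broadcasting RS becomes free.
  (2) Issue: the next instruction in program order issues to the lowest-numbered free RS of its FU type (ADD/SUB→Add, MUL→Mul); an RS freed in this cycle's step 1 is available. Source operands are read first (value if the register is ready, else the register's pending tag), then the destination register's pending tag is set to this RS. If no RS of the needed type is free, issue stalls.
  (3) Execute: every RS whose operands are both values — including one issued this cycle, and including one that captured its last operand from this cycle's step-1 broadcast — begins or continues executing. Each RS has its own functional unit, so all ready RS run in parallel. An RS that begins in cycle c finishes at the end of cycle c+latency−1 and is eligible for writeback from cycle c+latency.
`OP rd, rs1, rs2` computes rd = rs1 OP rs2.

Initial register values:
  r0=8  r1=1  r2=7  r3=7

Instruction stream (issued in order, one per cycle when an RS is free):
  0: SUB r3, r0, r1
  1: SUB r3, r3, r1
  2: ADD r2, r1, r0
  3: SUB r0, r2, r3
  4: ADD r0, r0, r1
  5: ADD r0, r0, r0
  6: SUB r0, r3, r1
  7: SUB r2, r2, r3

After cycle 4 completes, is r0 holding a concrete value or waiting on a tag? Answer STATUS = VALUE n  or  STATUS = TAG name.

c1: issue SUB r3<-Add1 | r0:8,r1:1,r2:7,r3:Add1
c2: issue SUB r3<-Add2 | r0:8,r1:1,r2:7,r3:Add2
c3: CDB Add1=7; issue ADD r2<-Add1 | r0:8,r1:1,r2:Add1,r3:Add2
c4: issue SUB r0<-Add3 | r0:Add3,r1:1,r2:Add1,r3:Add2

STATUS = TAG Add3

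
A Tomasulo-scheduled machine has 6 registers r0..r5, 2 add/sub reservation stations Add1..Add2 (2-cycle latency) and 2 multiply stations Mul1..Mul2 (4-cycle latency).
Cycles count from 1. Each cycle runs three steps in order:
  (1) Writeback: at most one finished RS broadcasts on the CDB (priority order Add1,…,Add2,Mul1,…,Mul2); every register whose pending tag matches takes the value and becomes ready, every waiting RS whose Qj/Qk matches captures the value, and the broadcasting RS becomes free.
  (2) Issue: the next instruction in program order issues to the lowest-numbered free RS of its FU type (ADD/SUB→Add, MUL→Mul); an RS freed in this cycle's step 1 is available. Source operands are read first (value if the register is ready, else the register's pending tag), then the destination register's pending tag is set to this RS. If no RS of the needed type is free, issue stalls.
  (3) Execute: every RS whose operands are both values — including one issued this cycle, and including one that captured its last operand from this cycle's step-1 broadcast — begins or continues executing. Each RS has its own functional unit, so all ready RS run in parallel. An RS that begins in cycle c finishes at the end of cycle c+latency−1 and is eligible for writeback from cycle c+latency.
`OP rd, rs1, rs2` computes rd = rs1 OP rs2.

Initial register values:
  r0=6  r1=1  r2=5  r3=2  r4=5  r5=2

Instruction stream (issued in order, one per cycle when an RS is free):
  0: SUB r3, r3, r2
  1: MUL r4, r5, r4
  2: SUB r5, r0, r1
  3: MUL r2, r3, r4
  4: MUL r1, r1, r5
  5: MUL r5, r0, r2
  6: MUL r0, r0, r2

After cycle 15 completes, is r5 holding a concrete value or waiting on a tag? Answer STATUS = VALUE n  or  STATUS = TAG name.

STATUS = VALUE -180

cycle 1: issue SUB r3<-Add1 // r0:6,r1:1,r2:5,r3:Add1,r4:5,r5:2
cycle 2: issue MUL r4<-Mul1 // r0:6,r1:1,r2:5,r3:Add1,r4:Mul1,r5:2
cycle 3: CDB Add1=-3; issue SUB r5<-Add1 // r0:6,r1:1,r2:5,r3:-3,r4:Mul1,r5:Add1
cycle 4: issue MUL r2<-Mul2 // r0:6,r1:1,r2:Mul2,r3:-3,r4:Mul1,r5:Add1
cycle 5: CDB Add1=5; stall // r0:6,r1:1,r2:Mul2,r3:-3,r4:Mul1,r5:5
cycle 6: CDB Mul1=10; issue MUL r1<-Mul1 // r0:6,r1:Mul1,r2:Mul2,r3:-3,r4:10,r5:5
cycle 7: stall // r0:6,r1:Mul1,r2:Mul2,r3:-3,r4:10,r5:5
cycle 8: stall // r0:6,r1:Mul1,r2:Mul2,r3:-3,r4:10,r5:5
cycle 9: stall // r0:6,r1:Mul1,r2:Mul2,r3:-3,r4:10,r5:5
cycle 10: CDB Mul1=5; issue MUL r5<-Mul1 // r0:6,r1:5,r2:Mul2,r3:-3,r4:10,r5:Mul1
cycle 11: CDB Mul2=-30; issue MUL r0<-Mul2 // r0:Mul2,r1:5,r2:-30,r3:-3,r4:10,r5:Mul1
cycle 12: - // r0:Mul2,r1:5,r2:-30,r3:-3,r4:10,r5:Mul1
cycle 13: - // r0:Mul2,r1:5,r2:-30,r3:-3,r4:10,r5:Mul1
cycle 14: - // r0:Mul2,r1:5,r2:-30,r3:-3,r4:10,r5:Mul1
cycle 15: CDB Mul1=-180 // r0:Mul2,r1:5,r2:-30,r3:-3,r4:10,r5:-180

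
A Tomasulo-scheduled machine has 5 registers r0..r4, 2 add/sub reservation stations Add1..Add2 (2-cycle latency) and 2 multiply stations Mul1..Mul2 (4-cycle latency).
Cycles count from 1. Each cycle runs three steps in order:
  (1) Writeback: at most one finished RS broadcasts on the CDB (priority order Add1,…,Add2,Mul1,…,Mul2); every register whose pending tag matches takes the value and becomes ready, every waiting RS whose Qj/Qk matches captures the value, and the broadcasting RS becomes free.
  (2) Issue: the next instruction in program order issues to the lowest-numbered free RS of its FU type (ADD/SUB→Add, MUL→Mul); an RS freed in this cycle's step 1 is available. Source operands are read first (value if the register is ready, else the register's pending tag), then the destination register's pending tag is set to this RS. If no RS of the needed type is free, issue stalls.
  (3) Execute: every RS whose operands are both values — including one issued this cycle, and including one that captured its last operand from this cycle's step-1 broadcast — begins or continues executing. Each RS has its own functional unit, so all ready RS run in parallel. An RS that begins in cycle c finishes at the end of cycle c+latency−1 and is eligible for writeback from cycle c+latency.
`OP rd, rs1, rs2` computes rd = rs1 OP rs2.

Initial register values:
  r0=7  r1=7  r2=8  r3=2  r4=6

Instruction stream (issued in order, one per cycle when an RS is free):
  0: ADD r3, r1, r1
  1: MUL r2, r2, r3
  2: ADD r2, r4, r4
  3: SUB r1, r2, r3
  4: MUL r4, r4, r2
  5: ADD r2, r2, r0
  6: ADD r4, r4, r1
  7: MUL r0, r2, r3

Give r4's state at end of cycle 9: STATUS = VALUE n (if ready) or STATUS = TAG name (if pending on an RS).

cycle 1: issue ADD r3<-Add1 // r0:7,r1:7,r2:8,r3:Add1,r4:6
cycle 2: issue MUL r2<-Mul1 // r0:7,r1:7,r2:Mul1,r3:Add1,r4:6
cycle 3: CDB Add1=14; issue ADD r2<-Add1 // r0:7,r1:7,r2:Add1,r3:14,r4:6
cycle 4: issue SUB r1<-Add2 // r0:7,r1:Add2,r2:Add1,r3:14,r4:6
cycle 5: CDB Add1=12; issue MUL r4<-Mul2 // r0:7,r1:Add2,r2:12,r3:14,r4:Mul2
cycle 6: issue ADD r2<-Add1 // r0:7,r1:Add2,r2:Add1,r3:14,r4:Mul2
cycle 7: CDB Add2=-2; issue ADD r4<-Add2 // r0:7,r1:-2,r2:Add1,r3:14,r4:Add2
cycle 8: CDB Add1=19; stall // r0:7,r1:-2,r2:19,r3:14,r4:Add2
cycle 9: CDB Mul1=112; issue MUL r0<-Mul1 // r0:Mul1,r1:-2,r2:19,r3:14,r4:Add2

STATUS = TAG Add2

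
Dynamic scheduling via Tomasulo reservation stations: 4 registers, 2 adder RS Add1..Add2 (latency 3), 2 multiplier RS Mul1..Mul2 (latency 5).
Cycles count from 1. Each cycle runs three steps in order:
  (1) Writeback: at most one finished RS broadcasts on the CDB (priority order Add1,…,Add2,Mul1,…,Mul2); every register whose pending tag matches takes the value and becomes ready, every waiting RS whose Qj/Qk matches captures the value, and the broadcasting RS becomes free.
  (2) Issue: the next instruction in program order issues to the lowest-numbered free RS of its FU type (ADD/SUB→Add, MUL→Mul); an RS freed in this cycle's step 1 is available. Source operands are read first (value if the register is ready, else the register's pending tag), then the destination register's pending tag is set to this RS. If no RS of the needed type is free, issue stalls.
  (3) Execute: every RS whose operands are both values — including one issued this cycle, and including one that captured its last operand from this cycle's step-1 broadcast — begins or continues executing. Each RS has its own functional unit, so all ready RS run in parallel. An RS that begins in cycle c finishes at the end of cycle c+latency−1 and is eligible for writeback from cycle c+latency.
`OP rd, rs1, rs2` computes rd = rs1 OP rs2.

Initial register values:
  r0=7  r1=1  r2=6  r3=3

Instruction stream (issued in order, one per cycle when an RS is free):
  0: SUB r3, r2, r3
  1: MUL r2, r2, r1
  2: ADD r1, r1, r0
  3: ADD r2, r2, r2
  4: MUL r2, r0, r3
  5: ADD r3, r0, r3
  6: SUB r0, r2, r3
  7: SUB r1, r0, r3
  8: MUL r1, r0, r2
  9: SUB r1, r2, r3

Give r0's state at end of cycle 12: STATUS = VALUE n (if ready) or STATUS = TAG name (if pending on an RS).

  c1: issue SUB r3<-Add1  regs: r0:7,r1:1,r2:6,r3:Add1
  c2: issue MUL r2<-Mul1  regs: r0:7,r1:1,r2:Mul1,r3:Add1
  c3: issue ADD r1<-Add2  regs: r0:7,r1:Add2,r2:Mul1,r3:Add1
  c4: CDB Add1=3; issue ADD r2<-Add1  regs: r0:7,r1:Add2,r2:Add1,r3:3
  c5: issue MUL r2<-Mul2  regs: r0:7,r1:Add2,r2:Mul2,r3:3
  c6: CDB Add2=8; issue ADD r3<-Add2  regs: r0:7,r1:8,r2:Mul2,r3:Add2
  c7: CDB Mul1=6; stall  regs: r0:7,r1:8,r2:Mul2,r3:Add2
  c8: stall  regs: r0:7,r1:8,r2:Mul2,r3:Add2
  c9: CDB Add2=10; issue SUB r0<-Add2  regs: r0:Add2,r1:8,r2:Mul2,r3:10
  c10: CDB Add1=12; issue SUB r1<-Add1  regs: r0:Add2,r1:Add1,r2:Mul2,r3:10
  c11: CDB Mul2=21; issue MUL r1<-Mul1  regs: r0:Add2,r1:Mul1,r2:21,r3:10
  c12: stall  regs: r0:Add2,r1:Mul1,r2:21,r3:10

STATUS = TAG Add2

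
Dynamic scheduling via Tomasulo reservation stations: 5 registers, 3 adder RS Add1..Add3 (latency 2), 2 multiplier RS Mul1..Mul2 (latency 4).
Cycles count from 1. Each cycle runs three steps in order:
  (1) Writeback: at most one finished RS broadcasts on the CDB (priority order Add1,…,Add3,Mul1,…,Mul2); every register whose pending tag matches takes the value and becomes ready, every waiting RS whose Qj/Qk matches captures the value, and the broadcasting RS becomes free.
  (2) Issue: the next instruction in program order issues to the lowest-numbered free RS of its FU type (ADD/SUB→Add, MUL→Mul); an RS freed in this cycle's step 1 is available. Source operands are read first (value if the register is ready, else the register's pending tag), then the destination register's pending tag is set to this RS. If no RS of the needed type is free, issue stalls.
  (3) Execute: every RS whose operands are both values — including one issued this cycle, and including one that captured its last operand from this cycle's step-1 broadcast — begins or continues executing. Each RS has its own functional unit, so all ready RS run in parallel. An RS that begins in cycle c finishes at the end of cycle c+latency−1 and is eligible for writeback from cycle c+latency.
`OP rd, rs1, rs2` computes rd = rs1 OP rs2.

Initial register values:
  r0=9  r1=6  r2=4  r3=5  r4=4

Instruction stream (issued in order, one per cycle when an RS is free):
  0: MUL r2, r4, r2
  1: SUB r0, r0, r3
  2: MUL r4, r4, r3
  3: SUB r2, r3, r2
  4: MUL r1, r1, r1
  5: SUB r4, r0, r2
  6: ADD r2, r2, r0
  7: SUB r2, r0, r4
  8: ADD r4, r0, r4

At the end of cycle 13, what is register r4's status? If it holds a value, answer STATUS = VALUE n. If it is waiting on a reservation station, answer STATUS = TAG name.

c1: issue MUL r2<-Mul1 | r0:9,r1:6,r2:Mul1,r3:5,r4:4
c2: issue SUB r0<-Add1 | r0:Add1,r1:6,r2:Mul1,r3:5,r4:4
c3: issue MUL r4<-Mul2 | r0:Add1,r1:6,r2:Mul1,r3:5,r4:Mul2
c4: CDB Add1=4; issue SUB r2<-Add1 | r0:4,r1:6,r2:Add1,r3:5,r4:Mul2
c5: CDB Mul1=16; issue MUL r1<-Mul1 | r0:4,r1:Mul1,r2:Add1,r3:5,r4:Mul2
c6: issue SUB r4<-Add2 | r0:4,r1:Mul1,r2:Add1,r3:5,r4:Add2
c7: CDB Add1=-11; issue ADD r2<-Add1 | r0:4,r1:Mul1,r2:Add1,r3:5,r4:Add2
c8: CDB Mul2=20; issue SUB r2<-Add3 | r0:4,r1:Mul1,r2:Add3,r3:5,r4:Add2
c9: CDB Add1=-7; issue ADD r4<-Add1 | r0:4,r1:Mul1,r2:Add3,r3:5,r4:Add1
c10: CDB Add2=15 | r0:4,r1:Mul1,r2:Add3,r3:5,r4:Add1
c11: CDB Mul1=36 | r0:4,r1:36,r2:Add3,r3:5,r4:Add1
c12: CDB Add1=19 | r0:4,r1:36,r2:Add3,r3:5,r4:19
c13: CDB Add3=-11 | r0:4,r1:36,r2:-11,r3:5,r4:19

STATUS = VALUE 19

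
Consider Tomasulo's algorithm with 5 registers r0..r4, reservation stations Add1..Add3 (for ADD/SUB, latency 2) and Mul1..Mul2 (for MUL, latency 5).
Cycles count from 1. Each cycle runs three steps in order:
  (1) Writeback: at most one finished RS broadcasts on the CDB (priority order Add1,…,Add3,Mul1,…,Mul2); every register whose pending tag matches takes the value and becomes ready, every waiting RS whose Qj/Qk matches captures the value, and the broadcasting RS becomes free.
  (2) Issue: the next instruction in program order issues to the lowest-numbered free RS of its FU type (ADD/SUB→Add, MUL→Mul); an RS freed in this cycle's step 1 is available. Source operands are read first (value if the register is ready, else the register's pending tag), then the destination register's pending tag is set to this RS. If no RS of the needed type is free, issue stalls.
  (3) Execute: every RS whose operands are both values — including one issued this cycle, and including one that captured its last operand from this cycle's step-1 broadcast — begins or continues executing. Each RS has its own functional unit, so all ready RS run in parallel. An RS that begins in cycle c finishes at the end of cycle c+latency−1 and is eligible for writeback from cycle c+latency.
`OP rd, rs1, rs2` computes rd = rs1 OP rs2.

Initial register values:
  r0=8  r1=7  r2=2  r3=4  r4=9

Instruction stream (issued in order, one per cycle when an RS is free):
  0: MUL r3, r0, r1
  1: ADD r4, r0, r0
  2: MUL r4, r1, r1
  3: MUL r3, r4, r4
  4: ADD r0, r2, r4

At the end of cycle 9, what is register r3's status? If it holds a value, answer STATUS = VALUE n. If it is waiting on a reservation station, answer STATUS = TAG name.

  c1: issue MUL r3<-Mul1  regs: r0:8,r1:7,r2:2,r3:Mul1,r4:9
  c2: issue ADD r4<-Add1  regs: r0:8,r1:7,r2:2,r3:Mul1,r4:Add1
  c3: issue MUL r4<-Mul2  regs: r0:8,r1:7,r2:2,r3:Mul1,r4:Mul2
  c4: CDB Add1=16; stall  regs: r0:8,r1:7,r2:2,r3:Mul1,r4:Mul2
  c5: stall  regs: r0:8,r1:7,r2:2,r3:Mul1,r4:Mul2
  c6: CDB Mul1=56; issue MUL r3<-Mul1  regs: r0:8,r1:7,r2:2,r3:Mul1,r4:Mul2
  c7: issue ADD r0<-Add1  regs: r0:Add1,r1:7,r2:2,r3:Mul1,r4:Mul2
  c8: CDB Mul2=49  regs: r0:Add1,r1:7,r2:2,r3:Mul1,r4:49
  c9: -  regs: r0:Add1,r1:7,r2:2,r3:Mul1,r4:49

STATUS = TAG Mul1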